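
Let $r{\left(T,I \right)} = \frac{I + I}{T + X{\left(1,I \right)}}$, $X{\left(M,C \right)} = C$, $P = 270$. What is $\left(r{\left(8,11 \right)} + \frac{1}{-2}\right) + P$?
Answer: $\frac{10285}{38} \approx 270.66$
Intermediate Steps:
$r{\left(T,I \right)} = \frac{2 I}{I + T}$ ($r{\left(T,I \right)} = \frac{I + I}{T + I} = \frac{2 I}{I + T}$)
$\left(r{\left(8,11 \right)} + \frac{1}{-2}\right) + P = \left(2 \cdot 11 \frac{1}{11 + 8} + \frac{1}{-2}\right) + 270 = \left(2 \cdot 11 \cdot \frac{1}{19} - \frac{1}{2}\right) + 270 = \left(\frac{22}{19} - \frac{1}{2}\right) + 270 = \frac{25}{38} + 270 = \frac{10285}{38}$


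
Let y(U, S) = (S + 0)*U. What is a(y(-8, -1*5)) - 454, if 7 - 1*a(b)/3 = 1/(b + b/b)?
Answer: -17756/41 ≈ -433.07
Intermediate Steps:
y(U, S) = S*U
a(b) = 21 - 3/(1 + b) (a(b) = 21 - 3/(b + b/b) = 21 - 3/(b + 1) = 21 - 3/(1 + b))
a(y(-8, -1*5)) - 454 = 3*(6 + 7*(-1*5*(-8)))/(1 - 1*5*(-8)) - 454 = 3*(6 + 7*(-5*(-8)))/(1 - 5*(-8)) - 454 = 3*(6 + 7*40)/(1 + 40) - 454 = 3*(6 + 280)/41 - 454 = 3*(1/41)*286 - 454 = 858/41 - 454 = -17756/41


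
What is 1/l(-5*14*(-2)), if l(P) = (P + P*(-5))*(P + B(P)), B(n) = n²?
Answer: -1/11054400 ≈ -9.0462e-8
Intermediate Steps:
l(P) = -4*P*(P + P²) (l(P) = (P + P*(-5))*(P + P²) = (P - 5*P)*(P + P²) = (-4*P)*(P + P²) = -4*P*(P + P²))
1/l(-5*14*(-2)) = 1/(-4*(-5*14*(-2))²*(1 - 5*14*(-2))) = 1/(-4*(-70*(-2))²*(1 - 70*(-2))) = 1/(-4*140²*(1 + 140)) = 1/(-4*19600*141) = 1/(-11054400) = -1/11054400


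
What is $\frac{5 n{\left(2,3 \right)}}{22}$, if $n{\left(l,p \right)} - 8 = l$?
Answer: $\frac{25}{11} \approx 2.2727$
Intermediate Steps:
$n{\left(l,p \right)} = 8 + l$
$\frac{5 n{\left(2,3 \right)}}{22} = \frac{5 \left(8 + 2\right)}{22} = 5 \cdot 10 \cdot \frac{1}{22} = 50 \cdot \frac{1}{22} = \frac{25}{11}$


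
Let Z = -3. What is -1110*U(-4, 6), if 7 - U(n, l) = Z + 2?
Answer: -8880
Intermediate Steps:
U(n, l) = 8 (U(n, l) = 7 - (-3 + 2) = 7 - 1*(-1) = 7 + 1 = 8)
-1110*U(-4, 6) = -1110*8 = -8880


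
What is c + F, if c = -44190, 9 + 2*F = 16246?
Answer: -72143/2 ≈ -36072.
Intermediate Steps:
F = 16237/2 (F = -9/2 + (½)*16246 = -9/2 + 8123 = 16237/2 ≈ 8118.5)
c + F = -44190 + 16237/2 = -72143/2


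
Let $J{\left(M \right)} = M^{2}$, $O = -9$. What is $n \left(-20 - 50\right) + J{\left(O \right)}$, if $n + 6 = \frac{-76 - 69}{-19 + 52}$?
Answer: $\frac{26683}{33} \approx 808.58$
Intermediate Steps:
$n = - \frac{343}{33}$ ($n = -6 + \frac{-76 - 69}{-19 + 52} = -6 - \frac{145}{33} = - \frac{343}{33} \approx -10.394$)
$n \left(-20 - 50\right) + J{\left(O \right)} = - \frac{343 \left(-20 - 50\right)}{33} + \left(-9\right)^{2} = - \frac{343 \left(-20 - 50\right)}{33} + 81 = \left(- \frac{343}{33}\right) \left(-70\right) + 81 = \frac{24010}{33} + 81 = \frac{26683}{33}$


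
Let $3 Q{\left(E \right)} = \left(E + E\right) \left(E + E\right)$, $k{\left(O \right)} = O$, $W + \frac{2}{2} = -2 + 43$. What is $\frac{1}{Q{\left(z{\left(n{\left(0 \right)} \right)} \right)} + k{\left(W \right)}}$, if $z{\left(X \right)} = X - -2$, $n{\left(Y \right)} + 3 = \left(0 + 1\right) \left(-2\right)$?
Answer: $\frac{1}{52} \approx 0.019231$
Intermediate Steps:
$W = 40$ ($W = -1 + \left(-2 + 43\right) = -1 + 41 = 40$)
$n{\left(Y \right)} = -5$ ($n{\left(Y \right)} = -3 + \left(0 + 1\right) \left(-2\right) = -3 + 1 \left(-2\right) = -3 - 2 = -5$)
$z{\left(X \right)} = 2 + X$ ($z{\left(X \right)} = X + 2 = 2 + X$)
$Q{\left(E \right)} = \frac{4 E^{2}}{3}$ ($Q{\left(E \right)} = \frac{\left(E + E\right) \left(E + E\right)}{3} = \frac{2 E 2 E}{3} = \frac{4 E^{2}}{3}$)
$\frac{1}{Q{\left(z{\left(n{\left(0 \right)} \right)} \right)} + k{\left(W \right)}} = \frac{1}{\frac{4 \left(2 - 5\right)^{2}}{3} + 40} = \frac{1}{\frac{4 \left(-3\right)^{2}}{3} + 40} = \frac{1}{\frac{4}{3} \cdot 9 + 40} = \frac{1}{12 + 40} = \frac{1}{52}$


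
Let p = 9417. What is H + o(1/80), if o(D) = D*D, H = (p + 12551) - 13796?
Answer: 52300801/6400 ≈ 8172.0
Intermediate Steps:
H = 8172 (H = (9417 + 12551) - 13796 = 21968 - 13796 = 8172)
o(D) = D²
H + o(1/80) = 8172 + (1/80)² = 8172 + 1/6400 = 52300801/6400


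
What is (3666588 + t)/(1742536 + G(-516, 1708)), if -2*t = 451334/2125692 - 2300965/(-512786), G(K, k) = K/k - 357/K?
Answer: 36691432445739237884522/17437518805692457816551 ≈ 2.1042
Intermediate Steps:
G(K, k) = -357/K + K/k
t = -640322581163/272506274478 (t = -(451334/2125692 - 2300965/(-512786))/2 = -(451334*(1/2125692) - 2300965*(-1/512786))/2 = -(225667/1062846 + 2300965/512786)/2 = -1/2*640322581163/136253137239 = -640322581163/272506274478 ≈ -2.3498)
(3666588 + t)/(1742536 + G(-516, 1708)) = (3666588 - 640322581163/272506274478)/(1742536 + (-357/(-516) - 516/1708)) = 999167595603159901/(272506274478*(1742536 + (-357*(-1/516) - 516*1/1708))) = 999167595603159901/(272506274478*(1742536 + (119/172 - 129/427))) = 999167595603159901/(272506274478*(1742536 + 28625/73444)) = 999167595603159901/(272506274478*(127978842609/73444)) = (999167595603159901/272506274478)*(73444/127978842609) = 36691432445739237884522/17437518805692457816551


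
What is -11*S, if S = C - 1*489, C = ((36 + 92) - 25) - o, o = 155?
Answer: 5951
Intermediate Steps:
C = -52 (C = ((36 + 92) - 25) - 1*155 = (128 - 25) - 155 = 103 - 155 = -52)
S = -541 (S = -52 - 1*489 = -52 - 489 = -541)
-11*S = -11*(-541) = 5951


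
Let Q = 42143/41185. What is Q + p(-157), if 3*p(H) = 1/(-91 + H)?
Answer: 31313207/30641640 ≈ 1.0219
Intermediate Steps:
Q = 42143/41185 (Q = 42143*(1/41185) = 42143/41185 ≈ 1.0233)
p(H) = 1/(3*(-91 + H))
Q + p(-157) = 42143/41185 + 1/(3*(-91 - 157)) = 42143/41185 + (1/3)/(-248) = 42143/41185 + (1/3)*(-1/248) = 42143/41185 - 1/744 = 31313207/30641640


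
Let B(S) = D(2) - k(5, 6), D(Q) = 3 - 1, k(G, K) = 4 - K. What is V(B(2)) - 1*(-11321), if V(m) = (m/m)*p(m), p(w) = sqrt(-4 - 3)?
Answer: 11321 + I*sqrt(7) ≈ 11321.0 + 2.6458*I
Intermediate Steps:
D(Q) = 2
B(S) = 4 (B(S) = 2 - (4 - 1*6) = 2 - (4 - 6) = 2 - 1*(-2) = 2 + 2 = 4)
p(w) = I*sqrt(7) (p(w) = sqrt(-7) = I*sqrt(7))
V(m) = I*sqrt(7) (V(m) = (m/m)*(I*sqrt(7)) = 1*(I*sqrt(7)) = I*sqrt(7))
V(B(2)) - 1*(-11321) = I*sqrt(7) - 1*(-11321) = I*sqrt(7) + 11321 = 11321 + I*sqrt(7)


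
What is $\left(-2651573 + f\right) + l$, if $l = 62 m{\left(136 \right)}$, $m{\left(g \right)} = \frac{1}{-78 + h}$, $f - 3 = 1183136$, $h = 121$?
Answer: $- \frac{63142600}{43} \approx -1.4684 \cdot 10^{6}$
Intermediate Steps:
$f = 1183139$ ($f = 3 + 1183136 = 1183139$)
$m{\left(g \right)} = \frac{1}{43}$ ($m{\left(g \right)} = \frac{1}{-78 + 121} = \frac{1}{43}$)
$l = \frac{62}{43}$ ($l = 62 \cdot \frac{1}{43} = \frac{62}{43} \approx 1.4419$)
$\left(-2651573 + f\right) + l = \left(-2651573 + 1183139\right) + \frac{62}{43} = -1468434 + \frac{62}{43} = - \frac{63142600}{43}$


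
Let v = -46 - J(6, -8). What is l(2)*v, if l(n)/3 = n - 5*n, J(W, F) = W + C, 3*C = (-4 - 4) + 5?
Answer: 1224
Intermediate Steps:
C = -1 (C = ((-4 - 4) + 5)/3 = (-8 + 5)/3 = (1/3)*(-3) = -1)
J(W, F) = -1 + W (J(W, F) = W - 1 = -1 + W)
l(n) = -12*n (l(n) = 3*(n - 5*n) = 3*(-4*n) = -12*n)
v = -51 (v = -46 - (-1 + 6) = -46 - 1*5 = -46 - 5 = -51)
l(2)*v = -12*2*(-51) = -24*(-51) = 1224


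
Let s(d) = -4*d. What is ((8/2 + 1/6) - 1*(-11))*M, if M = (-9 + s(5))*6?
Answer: -2639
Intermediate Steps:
M = -174 (M = (-9 - 4*5)*6 = (-9 - 20)*6 = -29*6 = -174)
((8/2 + 1/6) - 1*(-11))*M = ((8/2 + 1/6) - 1*(-11))*(-174) = ((8*(½) + 1*(⅙)) + 11)*(-174) = ((4 + ⅙) + 11)*(-174) = (25/6 + 11)*(-174) = (91/6)*(-174) = -2639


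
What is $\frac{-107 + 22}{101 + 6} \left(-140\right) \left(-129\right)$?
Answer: $- \frac{1535100}{107} \approx -14347.0$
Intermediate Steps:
$\frac{-107 + 22}{101 + 6} \left(-140\right) \left(-129\right) = - \frac{85}{107} \left(-140\right) \left(-129\right) = \left(-85\right) \frac{1}{107} \left(-140\right) \left(-129\right) = \left(- \frac{85}{107}\right) \left(-140\right) \left(-129\right) = \frac{11900}{107} \left(-129\right) = - \frac{1535100}{107}$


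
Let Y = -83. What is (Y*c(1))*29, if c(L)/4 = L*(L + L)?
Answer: -19256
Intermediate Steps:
c(L) = 8*L² (c(L) = 4*(L*(L + L)) = 4*(L*(2*L)) = 4*(2*L²) = 8*L²)
(Y*c(1))*29 = -664*1²*29 = -664*29 = -19256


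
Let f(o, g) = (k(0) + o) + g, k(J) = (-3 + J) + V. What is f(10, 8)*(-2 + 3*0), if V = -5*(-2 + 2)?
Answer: -30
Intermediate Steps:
V = 0 (V = -5*0 = 0)
k(J) = -3 + J (k(J) = (-3 + J) + 0 = -3 + J)
f(o, g) = -3 + g + o (f(o, g) = ((-3 + 0) + o) + g = (-3 + o) + g = -3 + g + o)
f(10, 8)*(-2 + 3*0) = (-3 + 8 + 10)*(-2 + 3*0) = 15*(-2 + 0) = 15*(-2) = -30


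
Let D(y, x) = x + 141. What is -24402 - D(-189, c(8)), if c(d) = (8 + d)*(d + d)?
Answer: -24799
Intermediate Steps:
c(d) = 2*d*(8 + d) (c(d) = (8 + d)*(2*d) = 2*d*(8 + d))
D(y, x) = 141 + x
-24402 - D(-189, c(8)) = -24402 - (141 + 2*8*(8 + 8)) = -24402 - (141 + 2*8*16) = -24402 - (141 + 256) = -24402 - 1*397 = -24402 - 397 = -24799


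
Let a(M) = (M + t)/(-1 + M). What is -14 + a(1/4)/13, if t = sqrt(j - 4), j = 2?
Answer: -547/39 - 4*I*sqrt(2)/39 ≈ -14.026 - 0.14505*I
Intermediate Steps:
t = I*sqrt(2) (t = sqrt(2 - 4) = sqrt(-2) = I*sqrt(2) ≈ 1.4142*I)
a(M) = (M + I*sqrt(2))/(-1 + M)
-14 + a(1/4)/13 = -14 + ((1/4 + I*sqrt(2))/(-1 + 1/4))/13 = -14 + ((1/4 + I*sqrt(2))/(-3/4))/13 = -14 + (-4*(1/4 + I*sqrt(2))/3)/13 = -14 + (-1/3 - 4*I*sqrt(2)/3)/13 = -14 + (-1/39 - 4*I*sqrt(2)/39) = -547/39 - 4*I*sqrt(2)/39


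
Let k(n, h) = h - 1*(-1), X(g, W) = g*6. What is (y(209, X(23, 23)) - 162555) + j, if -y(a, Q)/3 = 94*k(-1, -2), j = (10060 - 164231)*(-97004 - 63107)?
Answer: 24684310708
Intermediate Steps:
X(g, W) = 6*g
j = 24684472981 (j = -154171*(-160111) = 24684472981)
k(n, h) = 1 + h (k(n, h) = h + 1 = 1 + h)
y(a, Q) = 282 (y(a, Q) = -282*(1 - 2) = -282*(-1) = -3*(-94) = 282)
(y(209, X(23, 23)) - 162555) + j = (282 - 162555) + 24684472981 = -162273 + 24684472981 = 24684310708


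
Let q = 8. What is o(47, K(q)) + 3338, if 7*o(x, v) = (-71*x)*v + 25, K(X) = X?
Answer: -3305/7 ≈ -472.14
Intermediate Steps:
o(x, v) = 25/7 - 71*v*x/7 (o(x, v) = ((-71*x)*v + 25)/7 = (-71*v*x + 25)/7 = (25 - 71*v*x)/7 = 25/7 - 71*v*x/7)
o(47, K(q)) + 3338 = (25/7 - 71/7*8*47) + 3338 = (25/7 - 26696/7) + 3338 = -26671/7 + 3338 = -3305/7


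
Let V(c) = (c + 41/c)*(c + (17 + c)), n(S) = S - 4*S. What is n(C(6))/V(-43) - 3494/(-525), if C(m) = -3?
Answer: 482387/72450 ≈ 6.6582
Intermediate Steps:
n(S) = -3*S
V(c) = (17 + 2*c)*(c + 41/c) (V(c) = (c + 41/c)*(17 + 2*c) = (17 + 2*c)*(c + 41/c))
n(C(6))/V(-43) - 3494/(-525) = (-3*(-3))/(82 + 2*(-43)**2 + 17*(-43) + 697/(-43)) - 3494/(-525) = 9/(82 + 2*1849 - 731 + 697*(-1/43)) - 3494*(-1/525) = 9/(82 + 3698 - 731 - 697/43) + 3494/525 = 9/(130410/43) + 3494/525 = 9*(43/130410) + 3494/525 = 43/14490 + 3494/525 = 482387/72450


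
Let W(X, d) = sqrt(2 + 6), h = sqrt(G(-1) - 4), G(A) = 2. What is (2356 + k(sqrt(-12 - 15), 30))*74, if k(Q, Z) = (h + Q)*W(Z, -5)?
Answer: 174344 + 296*I + 444*I*sqrt(6) ≈ 1.7434e+5 + 1383.6*I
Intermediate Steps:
h = I*sqrt(2) (h = sqrt(2 - 4) = sqrt(-2) = I*sqrt(2) ≈ 1.4142*I)
W(X, d) = 2*sqrt(2) (W(X, d) = sqrt(8) = 2*sqrt(2))
k(Q, Z) = 2*sqrt(2)*(Q + I*sqrt(2)) (k(Q, Z) = (I*sqrt(2) + Q)*(2*sqrt(2)) = (Q + I*sqrt(2))*(2*sqrt(2)) = 2*sqrt(2)*(Q + I*sqrt(2)))
(2356 + k(sqrt(-12 - 15), 30))*74 = (2356 + (4*I + 2*sqrt(-12 - 15)*sqrt(2)))*74 = (2356 + (4*I + 2*sqrt(-27)*sqrt(2)))*74 = (2356 + (4*I + 2*(3*I*sqrt(3))*sqrt(2)))*74 = (2356 + (4*I + 6*I*sqrt(6)))*74 = (2356 + 4*I + 6*I*sqrt(6))*74 = 174344 + 296*I + 444*I*sqrt(6)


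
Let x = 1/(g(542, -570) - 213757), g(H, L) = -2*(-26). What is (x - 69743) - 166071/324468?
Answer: -537338374978327/7704492660 ≈ -69744.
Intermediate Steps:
g(H, L) = 52
x = -1/213705 (x = 1/(52 - 213757) = 1/(-213705) = -1/213705 ≈ -4.6794e-6)
(x - 69743) - 166071/324468 = (-1/213705 - 69743) - 166071/324468 = -14904427816/213705 - 166071*1/324468 = -14904427816/213705 - 55357/108156 = -537338374978327/7704492660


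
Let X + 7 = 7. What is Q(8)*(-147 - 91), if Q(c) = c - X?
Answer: -1904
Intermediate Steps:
X = 0 (X = -7 + 7 = 0)
Q(c) = c (Q(c) = c - 1*0 = c + 0 = c)
Q(8)*(-147 - 91) = 8*(-147 - 91) = 8*(-238) = -1904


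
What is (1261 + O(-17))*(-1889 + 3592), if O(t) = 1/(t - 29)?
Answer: 98782515/46 ≈ 2.1474e+6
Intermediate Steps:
O(t) = 1/(-29 + t)
(1261 + O(-17))*(-1889 + 3592) = (1261 + 1/(-29 - 17))*(-1889 + 3592) = (1261 + 1/(-46))*1703 = (1261 - 1/46)*1703 = (58005/46)*1703 = 98782515/46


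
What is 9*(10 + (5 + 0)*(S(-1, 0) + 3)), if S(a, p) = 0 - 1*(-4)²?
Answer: -495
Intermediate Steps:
S(a, p) = -16 (S(a, p) = 0 - 1*16 = 0 - 16 = -16)
9*(10 + (5 + 0)*(S(-1, 0) + 3)) = 9*(10 + (5 + 0)*(-16 + 3)) = 9*(10 + 5*(-13)) = 9*(10 - 65) = 9*(-55) = -495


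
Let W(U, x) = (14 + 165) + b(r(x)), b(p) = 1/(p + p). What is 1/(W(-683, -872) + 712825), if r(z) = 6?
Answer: 12/8556049 ≈ 1.4025e-6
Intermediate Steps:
b(p) = 1/(2*p)
W(U, x) = 2149/12 (W(U, x) = (14 + 165) + (1/2)/6 = 179 + (1/2)*(1/6) = 179 + 1/12 = 2149/12)
1/(W(-683, -872) + 712825) = 1/(2149/12 + 712825) = 1/(8556049/12) = 12/8556049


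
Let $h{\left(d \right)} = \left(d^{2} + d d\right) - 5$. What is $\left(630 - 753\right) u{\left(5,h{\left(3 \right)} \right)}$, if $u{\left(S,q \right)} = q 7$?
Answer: $-11193$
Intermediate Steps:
$h{\left(d \right)} = -5 + 2 d^{2}$ ($h{\left(d \right)} = \left(d^{2} + d^{2}\right) - 5 = 2 d^{2} - 5 = -5 + 2 d^{2}$)
$u{\left(S,q \right)} = 7 q$
$\left(630 - 753\right) u{\left(5,h{\left(3 \right)} \right)} = \left(630 - 753\right) 7 \left(-5 + 2 \cdot 3^{2}\right) = - 123 \cdot 7 \left(-5 + 2 \cdot 9\right) = - 123 \cdot 7 \left(-5 + 18\right) = - 123 \cdot 7 \cdot 13 = \left(-123\right) 91 = -11193$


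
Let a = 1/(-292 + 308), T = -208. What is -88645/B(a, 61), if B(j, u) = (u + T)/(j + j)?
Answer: 88645/1176 ≈ 75.378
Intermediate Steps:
a = 1/16 ≈ 0.062500
B(j, u) = (-208 + u)/(2*j) (B(j, u) = (u - 208)/(j + j) = (-208 + u)/((2*j)) = (-208 + u)*(1/(2*j)) = (-208 + u)/(2*j))
-88645/B(a, 61) = -88645*1/(8*(-208 + 61)) = -88645/((½)*16*(-147)) = -88645/(-1176) = -88645*(-1/1176) = 88645/1176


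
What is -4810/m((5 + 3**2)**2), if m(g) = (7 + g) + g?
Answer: -4810/399 ≈ -12.055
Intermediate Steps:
m(g) = 7 + 2*g
-4810/m((5 + 3**2)**2) = -4810/(7 + 2*(5 + 3**2)**2) = -4810/(7 + 2*(5 + 9)**2) = -4810/(7 + 2*14**2) = -4810/(7 + 2*196) = -4810/(7 + 392) = -4810/399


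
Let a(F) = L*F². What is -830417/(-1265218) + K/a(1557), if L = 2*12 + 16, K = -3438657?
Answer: 4231936252283/6816007713960 ≈ 0.62088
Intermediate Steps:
L = 40 (L = 24 + 16 = 40)
a(F) = 40*F²
-830417/(-1265218) + K/a(1557) = -830417/(-1265218) - 3438657/(40*1557²) = -830417*(-1/1265218) - 3438657/(40*2424249) = 830417/1265218 - 3438657/96969960 = 830417/1265218 - 3438657*1/96969960 = 830417/1265218 - 382073/10774440 = 4231936252283/6816007713960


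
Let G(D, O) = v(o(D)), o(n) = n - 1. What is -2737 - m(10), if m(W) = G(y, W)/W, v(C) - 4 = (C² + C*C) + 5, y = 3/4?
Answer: -219033/80 ≈ -2737.9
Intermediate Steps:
o(n) = -1 + n
y = ¾ (y = 3*(¼) = ¾ ≈ 0.75000)
v(C) = 9 + 2*C² (v(C) = 4 + ((C² + C*C) + 5) = 4 + ((C² + C²) + 5) = 4 + (2*C² + 5) = 4 + (5 + 2*C²) = 9 + 2*C²)
G(D, O) = 9 + 2*(-1 + D)²
m(W) = 73/(8*W) (m(W) = (9 + 2*(-1 + ¾)²)/W = (9 + 2*(-¼)²)/W = (9 + 2*(1/16))/W = (9 + ⅛)/W = 73/(8*W))
-2737 - m(10) = -2737 - 73/(8*10) = -2737 - 1*73/80 = -2737 - 73/80 = -219033/80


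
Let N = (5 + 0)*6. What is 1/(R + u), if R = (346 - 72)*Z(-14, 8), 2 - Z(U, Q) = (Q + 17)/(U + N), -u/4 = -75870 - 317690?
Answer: 8/12594879 ≈ 6.3518e-7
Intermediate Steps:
N = 30 (N = 5*6 = 30)
u = 1574240 (u = -4*(-75870 - 317690) = -4*(-393560) = 1574240)
Z(U, Q) = 2 - (17 + Q)/(30 + U) (Z(U, Q) = 2 - (Q + 17)/(U + 30) = 2 - (17 + Q)/(30 + U))
R = 959/8 (R = (346 - 72)*((43 - 1*8 + 2*(-14))/(30 - 14)) = 274*((43 - 8 - 28)/16) = 274*((1/16)*7) = 274*(7/16) = 959/8 ≈ 119.88)
1/(R + u) = 1/(959/8 + 1574240) = 1/(12594879/8) = 8/12594879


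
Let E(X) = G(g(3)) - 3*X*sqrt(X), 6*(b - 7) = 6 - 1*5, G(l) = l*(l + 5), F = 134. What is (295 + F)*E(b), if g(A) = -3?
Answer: -2574 - 6149*sqrt(258)/4 ≈ -27266.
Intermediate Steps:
G(l) = l*(5 + l)
b = 43/6 (b = 7 + (6 - 1*5)/6 = 7 + (6 - 5)/6 = 7 + (1/6)*1 = 7 + 1/6 = 43/6 ≈ 7.1667)
E(X) = -6 - 3*X**(3/2) (E(X) = -3*(5 - 3) - 3*X*sqrt(X) = -3*2 - 3*X**(3/2) = -6 - 3*X**(3/2))
(295 + F)*E(b) = (295 + 134)*(-6 - 43*sqrt(258)/12) = 429*(-6 - 43*sqrt(258)/12) = -2574 - 6149*sqrt(258)/4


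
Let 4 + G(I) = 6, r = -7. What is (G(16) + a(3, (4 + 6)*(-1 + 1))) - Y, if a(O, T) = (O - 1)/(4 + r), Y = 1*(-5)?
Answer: 19/3 ≈ 6.3333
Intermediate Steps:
G(I) = 2 (G(I) = -4 + 6 = 2)
Y = -5
a(O, T) = 1/3 - O/3 (a(O, T) = (O - 1)/(4 - 7) = (-1 + O)/(-3) = (-1 + O)*(-1/3) = 1/3 - O/3)
(G(16) + a(3, (4 + 6)*(-1 + 1))) - Y = (2 + (1/3 - 1/3*3)) - 1*(-5) = (2 + (1/3 - 1)) + 5 = (2 - 2/3) + 5 = 4/3 + 5 = 19/3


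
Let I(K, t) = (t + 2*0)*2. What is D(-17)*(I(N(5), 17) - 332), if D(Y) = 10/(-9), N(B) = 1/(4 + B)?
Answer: 2980/9 ≈ 331.11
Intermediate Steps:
D(Y) = -10/9 (D(Y) = 10*(-⅑) = -10/9)
I(K, t) = 2*t (I(K, t) = (t + 0)*2 = t*2 = 2*t)
D(-17)*(I(N(5), 17) - 332) = -10*(2*17 - 332)/9 = -10*(34 - 332)/9 = -10/9*(-298) = 2980/9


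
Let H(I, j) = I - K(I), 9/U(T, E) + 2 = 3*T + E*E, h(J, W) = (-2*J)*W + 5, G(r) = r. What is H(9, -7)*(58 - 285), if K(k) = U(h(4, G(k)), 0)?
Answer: -416772/203 ≈ -2053.1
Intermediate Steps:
h(J, W) = 5 - 2*J*W (h(J, W) = -2*J*W + 5 = 5 - 2*J*W)
U(T, E) = 9/(-2 + E² + 3*T) (U(T, E) = 9/(-2 + (3*T + E*E)) = 9/(-2 + (3*T + E²)) = 9/(-2 + (E² + 3*T)) = 9/(-2 + E² + 3*T))
K(k) = 9/(13 - 24*k) (K(k) = 9/(-2 + 0² + 3*(5 - 2*4*k)) = 9/(-2 + 0 + 3*(5 - 8*k)) = 9/(-2 + 0 + (15 - 24*k)) = 9/(13 - 24*k))
H(I, j) = I + 9/(-13 + 24*I) (H(I, j) = I - (-9)/(-13 + 24*I) = I + 9/(-13 + 24*I))
H(9, -7)*(58 - 285) = (9 + 9/(-13 + 24*9))*(58 - 285) = (9 + 9/(-13 + 216))*(-227) = (9 + 9/203)*(-227) = (1836/203)*(-227) = -416772/203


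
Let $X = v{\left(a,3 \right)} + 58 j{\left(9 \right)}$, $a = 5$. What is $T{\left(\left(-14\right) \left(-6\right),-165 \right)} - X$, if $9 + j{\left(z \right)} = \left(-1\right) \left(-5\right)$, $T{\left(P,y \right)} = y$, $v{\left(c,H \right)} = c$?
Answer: $62$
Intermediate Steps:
$j{\left(z \right)} = -4$ ($j{\left(z \right)} = -9 - -5 = -9 + 5 = -4$)
$X = -227$ ($X = 5 + 58 \left(-4\right) = 5 - 232 = -227$)
$T{\left(\left(-14\right) \left(-6\right),-165 \right)} - X = -165 - -227 = -165 + 227 = 62$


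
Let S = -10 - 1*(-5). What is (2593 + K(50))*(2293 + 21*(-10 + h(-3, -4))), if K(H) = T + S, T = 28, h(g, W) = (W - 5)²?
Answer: 9898944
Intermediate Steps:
h(g, W) = (-5 + W)²
S = -5 (S = -10 + 5 = -5)
K(H) = 23 (K(H) = 28 - 5 = 23)
(2593 + K(50))*(2293 + 21*(-10 + h(-3, -4))) = (2593 + 23)*(2293 + 21*(-10 + (-5 - 4)²)) = 2616*(2293 + 21*(-10 + (-9)²)) = 2616*(2293 + 21*(-10 + 81)) = 2616*(2293 + 21*71) = 2616*(2293 + 1491) = 2616*3784 = 9898944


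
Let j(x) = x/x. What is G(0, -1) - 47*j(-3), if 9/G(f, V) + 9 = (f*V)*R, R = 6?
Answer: -48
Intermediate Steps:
j(x) = 1
G(f, V) = 9/(-9 + 6*V*f) (G(f, V) = 9/(-9 + (f*V)*6) = 9/(-9 + (V*f)*6) = 9/(-9 + 6*V*f))
G(0, -1) - 47*j(-3) = 3/(-3 + 2*(-1)*0) - 47*1 = 3/(-3 + 0) - 47 = 3/(-3) - 47 = 3*(-⅓) - 47 = -1 - 47 = -48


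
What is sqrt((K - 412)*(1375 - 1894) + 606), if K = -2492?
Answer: sqrt(1507782) ≈ 1227.9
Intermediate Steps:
sqrt((K - 412)*(1375 - 1894) + 606) = sqrt((-2492 - 412)*(1375 - 1894) + 606) = sqrt(-2904*(-519) + 606) = sqrt(1507176 + 606) = sqrt(1507782)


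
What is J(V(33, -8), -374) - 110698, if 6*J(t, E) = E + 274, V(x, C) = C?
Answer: -332144/3 ≈ -1.1071e+5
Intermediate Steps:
J(t, E) = 137/3 + E/6 (J(t, E) = (E + 274)/6 = (274 + E)/6 = 137/3 + E/6)
J(V(33, -8), -374) - 110698 = (137/3 + (1/6)*(-374)) - 110698 = (137/3 - 187/3) - 110698 = -50/3 - 110698 = -332144/3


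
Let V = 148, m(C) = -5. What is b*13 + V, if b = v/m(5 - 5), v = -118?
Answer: 2274/5 ≈ 454.80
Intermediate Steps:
b = 118/5 (b = -118/(-5) = -118*(-1/5) = 118/5 ≈ 23.600)
b*13 + V = (118/5)*13 + 148 = 1534/5 + 148 = 2274/5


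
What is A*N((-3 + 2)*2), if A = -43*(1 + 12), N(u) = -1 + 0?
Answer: 559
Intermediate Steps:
N(u) = -1
A = -559 (A = -43*13 = -559)
A*N((-3 + 2)*2) = -559*(-1) = 559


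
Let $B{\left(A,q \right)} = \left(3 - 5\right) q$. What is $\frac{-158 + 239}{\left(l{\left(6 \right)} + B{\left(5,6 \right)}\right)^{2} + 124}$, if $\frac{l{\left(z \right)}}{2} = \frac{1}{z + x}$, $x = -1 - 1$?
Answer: $\frac{324}{1025} \approx 0.3161$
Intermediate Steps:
$x = -2$
$B{\left(A,q \right)} = - 2 q$
$l{\left(z \right)} = \frac{2}{-2 + z}$ ($l{\left(z \right)} = \frac{2}{z - 2} = \frac{2}{-2 + z}$)
$\frac{-158 + 239}{\left(l{\left(6 \right)} + B{\left(5,6 \right)}\right)^{2} + 124} = \frac{-158 + 239}{\left(\frac{2}{-2 + 6} - 12\right)^{2} + 124} = \frac{81}{\left(\frac{2}{4} - 12\right)^{2} + 124} = \frac{81}{\left(2 \cdot \frac{1}{4} - 12\right)^{2} + 124} = \frac{81}{\left(\frac{1}{2} - 12\right)^{2} + 124} = \frac{81}{\left(- \frac{23}{2}\right)^{2} + 124} = \frac{81}{\frac{529}{4} + 124} = \frac{81}{\frac{1025}{4}} = 81 \cdot \frac{4}{1025} = \frac{324}{1025}$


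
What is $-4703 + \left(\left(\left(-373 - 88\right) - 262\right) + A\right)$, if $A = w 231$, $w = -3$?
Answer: $-6119$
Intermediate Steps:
$A = -693$ ($A = \left(-3\right) 231 = -693$)
$-4703 + \left(\left(\left(-373 - 88\right) - 262\right) + A\right) = -4703 - 1416 = -6119$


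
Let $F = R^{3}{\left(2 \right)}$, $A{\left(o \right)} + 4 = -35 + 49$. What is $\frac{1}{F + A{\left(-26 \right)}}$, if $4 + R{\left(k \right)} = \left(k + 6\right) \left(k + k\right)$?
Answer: $\frac{1}{21962} \approx 4.5533 \cdot 10^{-5}$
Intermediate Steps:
$R{\left(k \right)} = -4 + 2 k \left(6 + k\right)$ ($R{\left(k \right)} = -4 + \left(k + 6\right) \left(k + k\right) = -4 + \left(6 + k\right) 2 k = -4 + 2 k \left(6 + k\right)$)
$A{\left(o \right)} = 10$ ($A{\left(o \right)} = -4 + \left(-35 + 49\right) = -4 + 14 = 10$)
$F = 21952$ ($F = \left(-4 + 2 \cdot 2^{2} + 12 \cdot 2\right)^{3} = \left(-4 + 2 \cdot 4 + 24\right)^{3} = \left(-4 + 8 + 24\right)^{3} = 28^{3} = 21952$)
$\frac{1}{F + A{\left(-26 \right)}} = \frac{1}{21952 + 10} = \frac{1}{21962}$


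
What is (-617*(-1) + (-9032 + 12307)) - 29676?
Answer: -25784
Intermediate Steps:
(-617*(-1) + (-9032 + 12307)) - 29676 = (617 + 3275) - 29676 = 3892 - 29676 = -25784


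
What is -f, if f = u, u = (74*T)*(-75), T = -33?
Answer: -183150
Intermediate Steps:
u = 183150 (u = (74*(-33))*(-75) = -2442*(-75) = 183150)
f = 183150
-f = -1*183150 = -183150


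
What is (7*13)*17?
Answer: 1547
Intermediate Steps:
(7*13)*17 = 91*17 = 1547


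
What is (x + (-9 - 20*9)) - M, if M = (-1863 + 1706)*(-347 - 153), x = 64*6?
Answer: -78305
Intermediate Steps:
x = 384
M = 78500 (M = -157*(-500) = 78500)
(x + (-9 - 20*9)) - M = (384 + (-9 - 20*9)) - 1*78500 = (384 + (-9 - 180)) - 78500 = (384 - 189) - 78500 = 195 - 78500 = -78305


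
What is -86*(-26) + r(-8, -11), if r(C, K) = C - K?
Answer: 2239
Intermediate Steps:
-86*(-26) + r(-8, -11) = -86*(-26) + (-8 - 1*(-11)) = 2236 + (-8 + 11) = 2236 + 3 = 2239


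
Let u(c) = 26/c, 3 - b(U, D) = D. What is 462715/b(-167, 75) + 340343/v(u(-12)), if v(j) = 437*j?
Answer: -2775712091/409032 ≈ -6786.0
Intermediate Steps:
b(U, D) = 3 - D
462715/b(-167, 75) + 340343/v(u(-12)) = 462715/(3 - 1*75) + 340343/((437*(26/(-12)))) = 462715/(3 - 75) + 340343/((437*(26*(-1/12)))) = 462715/(-72) + 340343/((437*(-13/6))) = 462715*(-1/72) + 340343/(-5681/6) = -462715/72 + 340343*(-6/5681) = -462715/72 - 2042058/5681 = -2775712091/409032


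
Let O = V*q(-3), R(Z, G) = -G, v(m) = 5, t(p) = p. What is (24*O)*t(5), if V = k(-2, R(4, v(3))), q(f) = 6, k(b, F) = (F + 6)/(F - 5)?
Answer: -72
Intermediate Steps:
k(b, F) = (6 + F)/(-5 + F)
V = -1/10 (V = (6 - 1*5)/(-5 - 1*5) = (6 - 5)/(-5 - 5) = 1/(-10) = -1/10*1 = -1/10 ≈ -0.10000)
O = -3/5 (O = -1/10*6 = -3/5 ≈ -0.60000)
(24*O)*t(5) = (24*(-3/5))*5 = -72/5*5 = -72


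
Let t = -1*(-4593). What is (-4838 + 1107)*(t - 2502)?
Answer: -7801521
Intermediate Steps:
t = 4593
(-4838 + 1107)*(t - 2502) = (-4838 + 1107)*(4593 - 2502) = -3731*2091 = -7801521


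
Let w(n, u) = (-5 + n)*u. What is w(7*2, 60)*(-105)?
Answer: -56700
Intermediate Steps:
w(n, u) = u*(-5 + n)
w(7*2, 60)*(-105) = (60*(-5 + 7*2))*(-105) = (60*(-5 + 14))*(-105) = (60*9)*(-105) = 540*(-105) = -56700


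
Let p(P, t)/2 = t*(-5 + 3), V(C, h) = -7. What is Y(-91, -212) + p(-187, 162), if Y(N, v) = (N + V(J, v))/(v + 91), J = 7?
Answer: -78310/121 ≈ -647.19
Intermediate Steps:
Y(N, v) = (-7 + N)/(91 + v) (Y(N, v) = (N - 7)/(v + 91) = (-7 + N)/(91 + v))
p(P, t) = -4*t (p(P, t) = 2*(t*(-5 + 3)) = 2*(t*(-2)) = 2*(-2*t) = -4*t)
Y(-91, -212) + p(-187, 162) = (-7 - 91)/(91 - 212) - 4*162 = -98/(-121) - 648 = -1/121*(-98) - 648 = 98/121 - 648 = -78310/121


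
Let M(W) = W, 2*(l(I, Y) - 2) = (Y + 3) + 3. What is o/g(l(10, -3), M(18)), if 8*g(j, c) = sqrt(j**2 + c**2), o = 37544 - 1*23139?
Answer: 46096*sqrt(1345)/269 ≈ 6284.5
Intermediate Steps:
l(I, Y) = 5 + Y/2 (l(I, Y) = 2 + ((Y + 3) + 3)/2 = 2 + ((3 + Y) + 3)/2 = 2 + (6 + Y)/2 = 2 + (3 + Y/2) = 5 + Y/2)
o = 14405 (o = 37544 - 23139 = 14405)
g(j, c) = sqrt(c**2 + j**2)/8 (g(j, c) = sqrt(j**2 + c**2)/8 = sqrt(c**2 + j**2)/8)
o/g(l(10, -3), M(18)) = 14405/((sqrt(18**2 + (5 + (1/2)*(-3))**2)/8)) = 14405/((sqrt(324 + (5 - 3/2)**2)/8)) = 14405/((sqrt(324 + (7/2)**2)/8)) = 14405/((sqrt(324 + 49/4)/8)) = 14405/((sqrt(1345/4)/8)) = 14405/(((sqrt(1345)/2)/8)) = 14405/((sqrt(1345)/16)) = 14405*(16*sqrt(1345)/1345) = 46096*sqrt(1345)/269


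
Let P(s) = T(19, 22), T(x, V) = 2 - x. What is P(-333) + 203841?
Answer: 203824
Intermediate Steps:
P(s) = -17 (P(s) = 2 - 1*19 = 2 - 19 = -17)
P(-333) + 203841 = -17 + 203841 = 203824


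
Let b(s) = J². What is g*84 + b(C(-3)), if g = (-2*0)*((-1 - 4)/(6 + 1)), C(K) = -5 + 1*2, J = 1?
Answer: 1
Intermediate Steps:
C(K) = -3 (C(K) = -5 + 2 = -3)
b(s) = 1 (b(s) = 1² = 1)
g = 0 (g = 0*(-5/7) = 0)
g*84 + b(C(-3)) = 0*84 + 1 = 0 + 1 = 1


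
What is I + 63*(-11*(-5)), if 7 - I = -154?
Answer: 3626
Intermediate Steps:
I = 161 (I = 7 - 1*(-154) = 7 + 154 = 161)
I + 63*(-11*(-5)) = 161 + 63*(-11*(-5)) = 161 + 63*55 = 161 + 3465 = 3626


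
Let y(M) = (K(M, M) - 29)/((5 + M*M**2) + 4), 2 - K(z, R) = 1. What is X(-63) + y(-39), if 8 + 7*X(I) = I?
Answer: -2105407/207585 ≈ -10.142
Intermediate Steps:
K(z, R) = 1 (K(z, R) = 2 - 1*1 = 2 - 1 = 1)
X(I) = -8/7 + I/7
y(M) = -28/(9 + M**3) (y(M) = (1 - 29)/((5 + M*M**2) + 4) = -28/((5 + M**3) + 4) = -28/(9 + M**3))
X(-63) + y(-39) = (-8/7 + (1/7)*(-63)) - 28/(9 + (-39)**3) = (-8/7 - 9) - 28/(9 - 59319) = -71/7 - 28/(-59310) = -71/7 - 28*(-1/59310) = -71/7 + 14/29655 = -2105407/207585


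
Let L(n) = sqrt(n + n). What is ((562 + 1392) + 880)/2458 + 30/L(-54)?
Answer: 1417/1229 - 5*I*sqrt(3)/3 ≈ 1.153 - 2.8868*I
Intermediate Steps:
L(n) = sqrt(2)*sqrt(n) (L(n) = sqrt(2*n) = sqrt(2)*sqrt(n))
((562 + 1392) + 880)/2458 + 30/L(-54) = ((562 + 1392) + 880)/2458 + 30/((sqrt(2)*sqrt(-54))) = (1954 + 880)*(1/2458) + 30/((sqrt(2)*(3*I*sqrt(6)))) = 2834*(1/2458) + 30/((6*I*sqrt(3))) = 1417/1229 + 30*(-I*sqrt(3)/18) = 1417/1229 - 5*I*sqrt(3)/3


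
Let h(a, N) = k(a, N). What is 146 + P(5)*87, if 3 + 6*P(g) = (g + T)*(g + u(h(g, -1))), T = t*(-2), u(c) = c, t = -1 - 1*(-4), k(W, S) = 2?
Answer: 1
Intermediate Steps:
t = 3 (t = -1 + 4 = 3)
h(a, N) = 2
T = -6 (T = 3*(-2) = -6)
P(g) = -½ + (-6 + g)*(2 + g)/6 (P(g) = -½ + ((g - 6)*(g + 2))/6 = -½ + ((-6 + g)*(2 + g))/6 = -½ + (-6 + g)*(2 + g)/6)
146 + P(5)*87 = 146 + (-5/2 - ⅔*5 + (⅙)*5²)*87 = 146 + (-5/2 - 10/3 + (⅙)*25)*87 = 146 + (-5/2 - 10/3 + 25/6)*87 = 146 - 5/3*87 = 146 - 145 = 1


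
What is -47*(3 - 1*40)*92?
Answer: 159988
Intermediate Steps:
-47*(3 - 1*40)*92 = -47*(3 - 40)*92 = -47*(-37)*92 = 1739*92 = 159988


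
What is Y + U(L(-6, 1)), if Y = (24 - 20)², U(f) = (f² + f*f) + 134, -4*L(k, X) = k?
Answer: 309/2 ≈ 154.50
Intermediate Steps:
L(k, X) = -k/4
U(f) = 134 + 2*f² (U(f) = (f² + f²) + 134 = 2*f² + 134 = 134 + 2*f²)
Y = 16 (Y = 4² = 16)
Y + U(L(-6, 1)) = 16 + (134 + 2*(-¼*(-6))²) = 16 + (134 + 2*(3/2)²) = 16 + (134 + 2*(9/4)) = 16 + (134 + 9/2) = 16 + 277/2 = 309/2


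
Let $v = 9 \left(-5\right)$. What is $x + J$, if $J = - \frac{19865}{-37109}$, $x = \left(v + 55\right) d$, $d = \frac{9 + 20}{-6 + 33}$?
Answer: $\frac{11297965}{1001943} \approx 11.276$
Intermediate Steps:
$d = \frac{29}{27} \approx 1.0741$
$v = -45$
$x = \frac{290}{27}$ ($x = \left(-45 + 55\right) \frac{29}{27} = 10 \cdot \frac{29}{27} = \frac{290}{27} \approx 10.741$)
$J = \frac{19865}{37109}$ ($J = \left(-19865\right) \left(- \frac{1}{37109}\right) = \frac{19865}{37109} \approx 0.53531$)
$x + J = \frac{290}{27} + \frac{19865}{37109} = \frac{11297965}{1001943}$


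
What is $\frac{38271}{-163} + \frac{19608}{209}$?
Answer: $- \frac{252765}{1793} \approx -140.97$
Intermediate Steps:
$\frac{38271}{-163} + \frac{19608}{209} = 38271 \left(- \frac{1}{163}\right) + 19608 \cdot \frac{1}{209} = - \frac{38271}{163} + \frac{1032}{11} = - \frac{252765}{1793}$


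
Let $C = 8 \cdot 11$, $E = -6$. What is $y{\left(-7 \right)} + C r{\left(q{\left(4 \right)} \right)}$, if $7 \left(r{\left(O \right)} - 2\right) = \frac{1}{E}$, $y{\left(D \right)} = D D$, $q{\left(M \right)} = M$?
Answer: $\frac{4681}{21} \approx 222.9$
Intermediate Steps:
$C = 88$
$y{\left(D \right)} = D^{2}$
$r{\left(O \right)} = \frac{83}{42}$ ($r{\left(O \right)} = 2 + \frac{1}{7 \left(-6\right)} = 2 + \frac{1}{7} \left(- \frac{1}{6}\right) = 2 - \frac{1}{42} = \frac{83}{42}$)
$y{\left(-7 \right)} + C r{\left(q{\left(4 \right)} \right)} = \left(-7\right)^{2} + 88 \cdot \frac{83}{42} = 49 + \frac{3652}{21} = \frac{4681}{21}$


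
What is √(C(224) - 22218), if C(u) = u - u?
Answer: 23*I*√42 ≈ 149.06*I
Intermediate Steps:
C(u) = 0
√(C(224) - 22218) = √(0 - 22218) = √(-22218) = 23*I*√42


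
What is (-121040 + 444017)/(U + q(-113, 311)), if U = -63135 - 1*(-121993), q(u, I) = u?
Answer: 322977/58745 ≈ 5.4979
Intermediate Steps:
U = 58858 (U = -63135 + 121993 = 58858)
(-121040 + 444017)/(U + q(-113, 311)) = (-121040 + 444017)/(58858 - 113) = 322977/58745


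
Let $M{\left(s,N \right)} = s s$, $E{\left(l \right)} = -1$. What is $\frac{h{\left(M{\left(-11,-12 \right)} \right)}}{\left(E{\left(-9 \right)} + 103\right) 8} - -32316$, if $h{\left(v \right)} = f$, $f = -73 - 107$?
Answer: $\frac{2197473}{68} \approx 32316.0$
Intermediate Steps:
$M{\left(s,N \right)} = s^{2}$
$f = -180$
$h{\left(v \right)} = -180$
$\frac{h{\left(M{\left(-11,-12 \right)} \right)}}{\left(E{\left(-9 \right)} + 103\right) 8} - -32316 = - \frac{180}{\left(-1 + 103\right) 8} - -32316 = - \frac{180}{102 \cdot 8} + 32316 = - \frac{180}{816} + 32316 = \left(-180\right) \frac{1}{816} + 32316 = - \frac{15}{68} + 32316 = \frac{2197473}{68}$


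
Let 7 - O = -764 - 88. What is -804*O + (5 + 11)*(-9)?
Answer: -690780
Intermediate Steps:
O = 859 (O = 7 - (-764 - 88) = 7 - 1*(-852) = 7 + 852 = 859)
-804*O + (5 + 11)*(-9) = -804*859 + (5 + 11)*(-9) = -690636 + 16*(-9) = -690636 - 144 = -690780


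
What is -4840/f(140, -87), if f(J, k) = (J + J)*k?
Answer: 121/609 ≈ 0.19869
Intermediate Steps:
f(J, k) = 2*J*k (f(J, k) = (2*J)*k = 2*J*k)
-4840/f(140, -87) = -4840/(2*140*(-87)) = -4840/(-24360) = -4840*(-1/24360) = 121/609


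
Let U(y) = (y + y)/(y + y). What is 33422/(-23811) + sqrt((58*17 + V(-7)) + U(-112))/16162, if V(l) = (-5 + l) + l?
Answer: -33422/23811 + 11*sqrt(2)/8081 ≈ -1.4017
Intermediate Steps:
U(y) = 1 (U(y) = (2*y)/((2*y)) = (2*y)*(1/(2*y)) = 1)
V(l) = -5 + 2*l
33422/(-23811) + sqrt((58*17 + V(-7)) + U(-112))/16162 = 33422/(-23811) + sqrt((58*17 + (-5 + 2*(-7))) + 1)/16162 = 33422*(-1/23811) + sqrt((986 + (-5 - 14)) + 1)*(1/16162) = -33422/23811 + sqrt((986 - 19) + 1)*(1/16162) = -33422/23811 + sqrt(967 + 1)*(1/16162) = -33422/23811 + sqrt(968)*(1/16162) = -33422/23811 + (22*sqrt(2))*(1/16162) = -33422/23811 + 11*sqrt(2)/8081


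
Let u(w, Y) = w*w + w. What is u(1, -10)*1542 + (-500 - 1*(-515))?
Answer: 3099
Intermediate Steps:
u(w, Y) = w + w² (u(w, Y) = w² + w = w + w²)
u(1, -10)*1542 + (-500 - 1*(-515)) = (1*(1 + 1))*1542 + (-500 - 1*(-515)) = (1*2)*1542 + (-500 + 515) = 2*1542 + 15 = 3084 + 15 = 3099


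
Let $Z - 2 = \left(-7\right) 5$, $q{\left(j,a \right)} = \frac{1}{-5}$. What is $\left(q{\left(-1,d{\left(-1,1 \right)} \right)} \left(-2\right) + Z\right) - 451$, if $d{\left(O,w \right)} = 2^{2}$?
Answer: $- \frac{2418}{5} \approx -483.6$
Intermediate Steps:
$d{\left(O,w \right)} = 4$
$q{\left(j,a \right)} = - \frac{1}{5}$
$Z = -33$ ($Z = 2 - 35 = -33$)
$\left(q{\left(-1,d{\left(-1,1 \right)} \right)} \left(-2\right) + Z\right) - 451 = \left(\left(- \frac{1}{5}\right) \left(-2\right) - 33\right) - 451 = \left(\frac{2}{5} - 33\right) - 451 = - \frac{163}{5} - 451 = - \frac{2418}{5}$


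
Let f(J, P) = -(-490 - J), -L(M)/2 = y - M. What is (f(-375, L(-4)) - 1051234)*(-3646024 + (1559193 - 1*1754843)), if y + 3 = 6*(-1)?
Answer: 4038056533206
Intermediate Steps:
y = -9 (y = -3 + 6*(-1) = -3 - 6 = -9)
L(M) = 18 + 2*M (L(M) = -2*(-9 - M) = 18 + 2*M)
f(J, P) = 490 + J
(f(-375, L(-4)) - 1051234)*(-3646024 + (1559193 - 1*1754843)) = ((490 - 375) - 1051234)*(-3646024 + (1559193 - 1*1754843)) = (115 - 1051234)*(-3646024 + (1559193 - 1754843)) = -1051119*(-3646024 - 195650) = -1051119*(-3841674) = 4038056533206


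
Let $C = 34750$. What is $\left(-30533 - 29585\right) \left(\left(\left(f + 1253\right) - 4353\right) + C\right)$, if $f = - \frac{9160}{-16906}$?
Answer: $- \frac{16084091759540}{8453} \approx -1.9028 \cdot 10^{9}$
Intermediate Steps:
$f = \frac{4580}{8453}$ ($f = \left(-9160\right) \left(- \frac{1}{16906}\right) = \frac{4580}{8453} \approx 0.54182$)
$\left(-30533 - 29585\right) \left(\left(\left(f + 1253\right) - 4353\right) + C\right) = \left(-30533 - 29585\right) \left(\left(\left(\frac{4580}{8453} + 1253\right) - 4353\right) + 34750\right) = - 60118 \left(\left(\frac{10596189}{8453} - 4353\right) + 34750\right) = - 60118 \left(- \frac{26199720}{8453} + 34750\right) = \left(-60118\right) \frac{267542030}{8453} = - \frac{16084091759540}{8453}$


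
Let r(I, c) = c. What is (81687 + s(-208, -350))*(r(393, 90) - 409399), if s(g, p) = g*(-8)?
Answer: -34116314459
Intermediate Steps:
s(g, p) = -8*g
(81687 + s(-208, -350))*(r(393, 90) - 409399) = (81687 - 8*(-208))*(90 - 409399) = (81687 + 1664)*(-409309) = 83351*(-409309) = -34116314459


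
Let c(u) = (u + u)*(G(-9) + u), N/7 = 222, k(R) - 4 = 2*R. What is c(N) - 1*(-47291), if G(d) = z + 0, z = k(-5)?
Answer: 4858475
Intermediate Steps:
k(R) = 4 + 2*R
z = -6 (z = 4 + 2*(-5) = 4 - 10 = -6)
N = 1554 (N = 7*222 = 1554)
G(d) = -6 (G(d) = -6 + 0 = -6)
c(u) = 2*u*(-6 + u) (c(u) = (u + u)*(-6 + u) = (2*u)*(-6 + u) = 2*u*(-6 + u))
c(N) - 1*(-47291) = 2*1554*(-6 + 1554) - 1*(-47291) = 2*1554*1548 + 47291 = 4811184 + 47291 = 4858475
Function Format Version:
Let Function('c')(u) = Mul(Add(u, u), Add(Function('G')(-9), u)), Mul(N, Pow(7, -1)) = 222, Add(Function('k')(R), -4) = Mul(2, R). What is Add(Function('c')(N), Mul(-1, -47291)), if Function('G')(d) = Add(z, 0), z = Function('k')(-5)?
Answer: 4858475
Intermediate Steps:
Function('k')(R) = Add(4, Mul(2, R))
z = -6 (z = Add(4, Mul(2, -5)) = Add(4, -10) = -6)
N = 1554 (N = Mul(7, 222) = 1554)
Function('G')(d) = -6 (Function('G')(d) = Add(-6, 0) = -6)
Function('c')(u) = Mul(2, u, Add(-6, u)) (Function('c')(u) = Mul(Add(u, u), Add(-6, u)) = Mul(Mul(2, u), Add(-6, u)) = Mul(2, u, Add(-6, u)))
Add(Function('c')(N), Mul(-1, -47291)) = Add(Mul(2, 1554, Add(-6, 1554)), Mul(-1, -47291)) = Add(Mul(2, 1554, 1548), 47291) = Add(4811184, 47291) = 4858475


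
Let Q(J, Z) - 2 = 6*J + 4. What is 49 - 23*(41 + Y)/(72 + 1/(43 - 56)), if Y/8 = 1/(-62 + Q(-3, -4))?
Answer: 73104/2035 ≈ 35.923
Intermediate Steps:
Q(J, Z) = 6 + 6*J (Q(J, Z) = 2 + (6*J + 4) = 2 + (4 + 6*J) = 6 + 6*J)
Y = -4/37 (Y = 8/(-62 + (6 + 6*(-3))) = 8/(-62 + (6 - 18)) = 8/(-62 - 12) = 8/(-74) = 8*(-1/74) = -4/37 ≈ -0.10811)
49 - 23*(41 + Y)/(72 + 1/(43 - 56)) = 49 - 23*(41 - 4/37)/(72 + 1/(43 - 56)) = 49 - 34799/(37*(72 + 1/(-13))) = 49 - 34799/(37*(72 - 1/13)) = 49 - 34799/(37*935/13) = 49 - 34799*13/(37*935) = 49 - 23*1157/2035 = 49 - 26611/2035 = 73104/2035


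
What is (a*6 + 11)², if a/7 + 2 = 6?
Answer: 32041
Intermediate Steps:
a = 28 (a = -14 + 7*6 = -14 + 42 = 28)
(a*6 + 11)² = (28*6 + 11)² = (168 + 11)² = 179² = 32041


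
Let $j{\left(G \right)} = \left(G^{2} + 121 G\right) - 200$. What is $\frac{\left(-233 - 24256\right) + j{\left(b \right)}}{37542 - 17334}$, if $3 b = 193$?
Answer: $- \frac{114893}{181872} \approx -0.63172$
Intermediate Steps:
$b = \frac{193}{3}$ ($b = \frac{1}{3} \cdot 193 = \frac{193}{3} \approx 64.333$)
$j{\left(G \right)} = -200 + G^{2} + 121 G$
$\frac{\left(-233 - 24256\right) + j{\left(b \right)}}{37542 - 17334} = \frac{\left(-233 - 24256\right) + \left(-200 + \left(\frac{193}{3}\right)^{2} + 121 \cdot \frac{193}{3}\right)}{37542 - 17334} = \frac{-24489 + \left(-200 + \frac{37249}{9} + \frac{23353}{3}\right)}{20208} = \left(-24489 + \frac{105508}{9}\right) \frac{1}{20208} = \left(- \frac{114893}{9}\right) \frac{1}{20208} = - \frac{114893}{181872}$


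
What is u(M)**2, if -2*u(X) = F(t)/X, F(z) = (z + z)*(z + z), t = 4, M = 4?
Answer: 64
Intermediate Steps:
F(z) = 4*z**2 (F(z) = (2*z)*(2*z) = 4*z**2)
u(X) = -32/X (u(X) = -4*4**2/(2*X) = -4*16/(2*X) = -32/X)
u(M)**2 = (-32/4)**2 = (-32*1/4)**2 = (-8)**2 = 64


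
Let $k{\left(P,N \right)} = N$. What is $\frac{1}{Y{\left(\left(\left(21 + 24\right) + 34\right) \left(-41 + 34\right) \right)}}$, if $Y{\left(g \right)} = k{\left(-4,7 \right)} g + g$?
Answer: $- \frac{1}{4424} \approx -0.00022604$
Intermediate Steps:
$Y{\left(g \right)} = 8 g$ ($Y{\left(g \right)} = 7 g + g = 8 g$)
$\frac{1}{Y{\left(\left(\left(21 + 24\right) + 34\right) \left(-41 + 34\right) \right)}} = \frac{1}{8 \left(\left(21 + 24\right) + 34\right) \left(-41 + 34\right)} = \frac{1}{8 \left(45 + 34\right) \left(-7\right)} = \frac{1}{8 \cdot 79 \left(-7\right)} = \frac{1}{8 \left(-553\right)} = \frac{1}{-4424} = - \frac{1}{4424}$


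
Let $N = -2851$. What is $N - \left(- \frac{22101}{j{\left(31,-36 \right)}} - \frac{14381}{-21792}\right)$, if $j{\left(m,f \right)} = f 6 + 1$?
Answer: $- \frac{13842450187}{4685280} \approx -2954.5$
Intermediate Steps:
$j{\left(m,f \right)} = 1 + 6 f$ ($j{\left(m,f \right)} = 6 f + 1 = 1 + 6 f$)
$N - \left(- \frac{22101}{j{\left(31,-36 \right)}} - \frac{14381}{-21792}\right) = -2851 - \left(- \frac{22101}{1 + 6 \left(-36\right)} - \frac{14381}{-21792}\right) = -2851 - \left(- \frac{22101}{1 - 216} - - \frac{14381}{21792}\right) = -2851 - \left(- \frac{22101}{-215} + \frac{14381}{21792}\right) = -2851 - \left(\left(-22101\right) \left(- \frac{1}{215}\right) + \frac{14381}{21792}\right) = -2851 - \left(\frac{22101}{215} + \frac{14381}{21792}\right) = -2851 - \frac{484716907}{4685280} = - \frac{13842450187}{4685280}$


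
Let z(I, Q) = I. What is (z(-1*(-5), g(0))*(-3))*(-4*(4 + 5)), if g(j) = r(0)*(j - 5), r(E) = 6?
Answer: 540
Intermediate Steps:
g(j) = -30 + 6*j (g(j) = 6*(j - 5) = 6*(-5 + j) = -30 + 6*j)
(z(-1*(-5), g(0))*(-3))*(-4*(4 + 5)) = (-1*(-5)*(-3))*(-4*(4 + 5)) = (5*(-3))*(-4*9) = -15*(-36) = 540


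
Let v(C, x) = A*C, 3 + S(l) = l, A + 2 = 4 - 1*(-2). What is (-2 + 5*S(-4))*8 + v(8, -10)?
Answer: -264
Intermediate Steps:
A = 4 (A = -2 + (4 - 1*(-2)) = -2 + (4 + 2) = -2 + 6 = 4)
S(l) = -3 + l
v(C, x) = 4*C
(-2 + 5*S(-4))*8 + v(8, -10) = (-2 + 5*(-3 - 4))*8 + 4*8 = (-2 + 5*(-7))*8 + 32 = (-2 - 35)*8 + 32 = -37*8 + 32 = -296 + 32 = -264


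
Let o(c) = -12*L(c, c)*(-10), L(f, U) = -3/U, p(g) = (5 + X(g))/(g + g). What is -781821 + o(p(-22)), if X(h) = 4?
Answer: -780061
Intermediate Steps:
p(g) = 9/(2*g) (p(g) = (5 + 4)/(g + g) = 9/((2*g)) = 9*(1/(2*g)) = 9/(2*g))
o(c) = -360/c (o(c) = -(-36)/c*(-10) = (36/c)*(-10) = -360/c)
-781821 + o(p(-22)) = -781821 - 360/((9/2)/(-22)) = -781821 - 360/((9/2)*(-1/22)) = -781821 - 360/(-9/44) = -781821 - 360*(-44/9) = -781821 + 1760 = -780061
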